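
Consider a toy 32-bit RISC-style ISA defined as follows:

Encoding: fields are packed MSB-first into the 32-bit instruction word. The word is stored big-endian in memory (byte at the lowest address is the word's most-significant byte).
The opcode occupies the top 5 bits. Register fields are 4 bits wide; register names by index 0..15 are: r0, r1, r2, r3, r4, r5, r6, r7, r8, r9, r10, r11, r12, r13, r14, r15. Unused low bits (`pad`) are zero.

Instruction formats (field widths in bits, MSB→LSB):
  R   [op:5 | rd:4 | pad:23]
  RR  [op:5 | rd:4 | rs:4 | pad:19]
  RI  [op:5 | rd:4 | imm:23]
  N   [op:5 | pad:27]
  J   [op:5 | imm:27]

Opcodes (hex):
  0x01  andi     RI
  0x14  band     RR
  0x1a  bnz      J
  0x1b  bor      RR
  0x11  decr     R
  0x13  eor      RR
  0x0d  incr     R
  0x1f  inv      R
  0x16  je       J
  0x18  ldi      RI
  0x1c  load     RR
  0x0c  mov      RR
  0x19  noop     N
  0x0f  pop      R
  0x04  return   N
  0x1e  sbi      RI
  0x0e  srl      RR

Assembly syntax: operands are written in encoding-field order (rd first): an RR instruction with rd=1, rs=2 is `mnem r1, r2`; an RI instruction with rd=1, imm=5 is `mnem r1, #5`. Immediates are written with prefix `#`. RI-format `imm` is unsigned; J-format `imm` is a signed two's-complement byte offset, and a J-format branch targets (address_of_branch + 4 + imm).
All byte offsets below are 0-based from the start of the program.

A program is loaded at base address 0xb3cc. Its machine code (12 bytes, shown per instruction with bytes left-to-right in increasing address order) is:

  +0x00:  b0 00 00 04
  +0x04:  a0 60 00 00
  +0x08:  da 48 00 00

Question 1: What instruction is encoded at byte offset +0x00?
@+00  big-endian(b0 00 00 04) = 0xb0000004
  opcode bits[31:27]=0x16: je/J
  imm@[26:0]=0x4 ⇒ #4

je #4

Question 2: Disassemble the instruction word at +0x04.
band r0, r12

[04] a0 60 00 00 → 0xa0600000
  opcode bits[31:27]=0x14: band/RR
  rd: (w>>23)&0xf=0x0 → r0
  rs: (w>>19)&0xf=0xc → r12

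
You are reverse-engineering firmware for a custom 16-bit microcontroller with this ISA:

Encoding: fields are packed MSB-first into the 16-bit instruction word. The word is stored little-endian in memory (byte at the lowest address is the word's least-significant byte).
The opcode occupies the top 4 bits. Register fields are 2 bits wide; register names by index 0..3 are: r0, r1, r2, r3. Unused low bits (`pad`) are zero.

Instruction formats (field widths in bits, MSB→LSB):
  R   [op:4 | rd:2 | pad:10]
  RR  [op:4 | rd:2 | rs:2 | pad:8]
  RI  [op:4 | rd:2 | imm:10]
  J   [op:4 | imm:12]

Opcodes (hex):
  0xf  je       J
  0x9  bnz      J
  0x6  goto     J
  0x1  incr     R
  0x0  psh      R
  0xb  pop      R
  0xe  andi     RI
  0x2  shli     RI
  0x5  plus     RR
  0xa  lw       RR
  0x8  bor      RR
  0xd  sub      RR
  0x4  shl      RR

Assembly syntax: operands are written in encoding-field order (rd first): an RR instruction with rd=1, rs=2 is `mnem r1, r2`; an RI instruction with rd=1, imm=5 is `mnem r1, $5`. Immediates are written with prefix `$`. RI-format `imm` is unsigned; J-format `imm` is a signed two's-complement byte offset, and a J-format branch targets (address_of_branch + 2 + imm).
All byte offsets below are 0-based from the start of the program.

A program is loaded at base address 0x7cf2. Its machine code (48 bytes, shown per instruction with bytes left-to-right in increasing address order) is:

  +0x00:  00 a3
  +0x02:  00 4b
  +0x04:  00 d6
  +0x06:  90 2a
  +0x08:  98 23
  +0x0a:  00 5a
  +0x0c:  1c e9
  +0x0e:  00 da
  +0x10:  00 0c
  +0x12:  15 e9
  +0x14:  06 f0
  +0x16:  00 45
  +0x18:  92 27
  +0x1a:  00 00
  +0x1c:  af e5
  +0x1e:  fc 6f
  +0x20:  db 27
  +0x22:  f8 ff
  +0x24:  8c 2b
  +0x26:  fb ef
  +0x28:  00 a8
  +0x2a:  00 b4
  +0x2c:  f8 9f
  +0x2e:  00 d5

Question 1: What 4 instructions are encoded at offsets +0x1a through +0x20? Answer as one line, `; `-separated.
@+1a  little-endian(00 00) = 0x0000
  top 4b → 0x0 → psh [R]
  rd: (w>>10)&0x3=0x0 → r0
@+1c  little-endian(af e5) = 0xe5af
  top 4b → 0xe → andi [RI]
  rd: (w>>10)&0x3=0x1 → r1
  imm: (w>>0)&0x3ff=0x1af → $431
@+1e  little-endian(fc 6f) = 0x6ffc
  top 4b → 0x6 → goto [J]
  imm: (w>>0)&0xfff=0xffc (s12→-4) → $-4
@+20  little-endian(db 27) = 0x27db
  top 4b → 0x2 → shli [RI]
  rd: (w>>10)&0x3=0x1 → r1
  imm: (w>>0)&0x3ff=0x3db → $987

psh r0; andi r1, $431; goto $-4; shli r1, $987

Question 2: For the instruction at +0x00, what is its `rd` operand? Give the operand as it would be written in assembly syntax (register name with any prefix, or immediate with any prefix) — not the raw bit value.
@+00  little-endian(00 a3) = 0xa300
  top 4b → 0xa → lw [RR]
  rd: (w>>10)&0x3=0x0 → r0
  rs: (w>>8)&0x3=0x3 → r3

r0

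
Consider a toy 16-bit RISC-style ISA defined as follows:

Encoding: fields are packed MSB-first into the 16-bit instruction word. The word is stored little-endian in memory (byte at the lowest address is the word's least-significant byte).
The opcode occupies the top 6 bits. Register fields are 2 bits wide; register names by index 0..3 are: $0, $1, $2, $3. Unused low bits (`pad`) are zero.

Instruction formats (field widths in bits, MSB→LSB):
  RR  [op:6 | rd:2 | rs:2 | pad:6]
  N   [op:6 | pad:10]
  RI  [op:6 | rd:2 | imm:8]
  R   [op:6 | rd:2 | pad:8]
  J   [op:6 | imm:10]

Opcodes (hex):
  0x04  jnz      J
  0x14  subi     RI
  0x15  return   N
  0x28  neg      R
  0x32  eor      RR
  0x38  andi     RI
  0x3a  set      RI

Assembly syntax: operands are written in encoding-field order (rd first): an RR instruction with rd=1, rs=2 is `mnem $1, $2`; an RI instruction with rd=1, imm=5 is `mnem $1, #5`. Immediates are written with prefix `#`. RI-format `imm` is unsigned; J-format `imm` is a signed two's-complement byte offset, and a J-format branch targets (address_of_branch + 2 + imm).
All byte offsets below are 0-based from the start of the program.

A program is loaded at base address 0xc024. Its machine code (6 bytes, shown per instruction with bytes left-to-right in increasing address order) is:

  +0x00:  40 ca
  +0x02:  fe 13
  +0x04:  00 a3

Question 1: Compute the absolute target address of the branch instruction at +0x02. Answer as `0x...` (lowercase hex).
off 0x02: read fe 13 as little → 0x13fe
  top 6b → 0x4 → jnz [J]
  imm@[9:0]=0x3fe (s10→-2) ⇒ #-2
  target = base 0xc024 + off 0x02 + 2 + imm -2 = 0xc026

0xc026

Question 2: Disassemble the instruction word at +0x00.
eor $2, $1

@+00  little-endian(40 ca) = 0xca40
  opcode bits[15:10]=0x32: eor/RR
  rd@[9:8]=0x2 ⇒ $2
  rs@[7:6]=0x1 ⇒ $1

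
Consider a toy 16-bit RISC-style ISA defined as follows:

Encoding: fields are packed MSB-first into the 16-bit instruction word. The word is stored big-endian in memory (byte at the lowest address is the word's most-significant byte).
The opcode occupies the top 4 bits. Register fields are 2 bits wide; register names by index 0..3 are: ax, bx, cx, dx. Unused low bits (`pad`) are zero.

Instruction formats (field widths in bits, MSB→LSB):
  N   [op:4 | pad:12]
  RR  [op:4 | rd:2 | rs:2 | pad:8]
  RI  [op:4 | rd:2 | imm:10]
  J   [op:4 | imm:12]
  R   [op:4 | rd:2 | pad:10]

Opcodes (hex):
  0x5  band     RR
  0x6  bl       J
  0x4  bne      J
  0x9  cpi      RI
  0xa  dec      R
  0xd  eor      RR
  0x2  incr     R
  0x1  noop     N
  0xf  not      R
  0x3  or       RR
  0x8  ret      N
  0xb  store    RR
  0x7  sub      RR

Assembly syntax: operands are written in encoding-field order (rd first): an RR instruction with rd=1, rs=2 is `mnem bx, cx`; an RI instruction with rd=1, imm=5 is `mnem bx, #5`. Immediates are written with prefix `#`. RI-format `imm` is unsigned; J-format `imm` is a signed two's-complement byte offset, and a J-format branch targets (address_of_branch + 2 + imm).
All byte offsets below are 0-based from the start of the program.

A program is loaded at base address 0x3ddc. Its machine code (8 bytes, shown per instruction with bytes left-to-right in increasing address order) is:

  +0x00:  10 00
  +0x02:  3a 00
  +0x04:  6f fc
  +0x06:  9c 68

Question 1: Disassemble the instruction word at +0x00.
noop

+0x00: 10 00 ⇒ word 0x1000 (big)
  top 4b → 0x1 → noop [N]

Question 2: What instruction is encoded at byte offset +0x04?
bl #-4

@+04  big-endian(6f fc) = 0x6ffc
  opcode bits[15:12]=0x6: bl/J
  imm@[11:0]=0xffc (s12→-4) ⇒ #-4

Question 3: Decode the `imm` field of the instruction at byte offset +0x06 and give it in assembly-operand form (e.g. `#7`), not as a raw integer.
+0x06: 9c 68 ⇒ word 0x9c68 (big)
  opcode bits[15:12]=0x9: cpi/RI
  rd: (w>>10)&0x3=0x3 → dx
  imm: (w>>0)&0x3ff=0x68 → #104

#104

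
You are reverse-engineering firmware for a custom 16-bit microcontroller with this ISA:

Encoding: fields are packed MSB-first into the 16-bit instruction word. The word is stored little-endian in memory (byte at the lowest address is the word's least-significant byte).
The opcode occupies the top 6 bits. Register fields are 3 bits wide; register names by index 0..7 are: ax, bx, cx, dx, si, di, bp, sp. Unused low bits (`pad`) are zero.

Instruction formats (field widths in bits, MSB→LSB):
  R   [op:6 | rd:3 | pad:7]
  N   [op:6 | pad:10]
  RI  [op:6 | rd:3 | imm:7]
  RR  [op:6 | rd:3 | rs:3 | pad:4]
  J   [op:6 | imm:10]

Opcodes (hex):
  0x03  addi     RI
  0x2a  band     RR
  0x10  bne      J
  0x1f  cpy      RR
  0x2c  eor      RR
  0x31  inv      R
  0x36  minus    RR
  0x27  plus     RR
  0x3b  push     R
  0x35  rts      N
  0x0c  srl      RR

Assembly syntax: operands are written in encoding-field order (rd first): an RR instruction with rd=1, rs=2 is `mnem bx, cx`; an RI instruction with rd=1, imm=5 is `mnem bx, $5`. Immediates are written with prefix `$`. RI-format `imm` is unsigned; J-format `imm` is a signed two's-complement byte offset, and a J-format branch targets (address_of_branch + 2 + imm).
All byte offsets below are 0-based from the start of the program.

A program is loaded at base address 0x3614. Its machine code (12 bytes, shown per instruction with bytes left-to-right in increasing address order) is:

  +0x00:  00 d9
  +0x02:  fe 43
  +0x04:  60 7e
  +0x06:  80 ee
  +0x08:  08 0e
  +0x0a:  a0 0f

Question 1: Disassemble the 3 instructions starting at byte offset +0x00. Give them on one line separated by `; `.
off 0x00: read 00 d9 as little → 0xd900
  top 6b → 0x36 → minus [RR]
  [9:7] rd=2 = cx
  [6:4] rs=0 = ax
off 0x02: read fe 43 as little → 0x43fe
  top 6b → 0x10 → bne [J]
  [9:0] imm=1022 (s10→-2) = $-2
off 0x04: read 60 7e as little → 0x7e60
  top 6b → 0x1f → cpy [RR]
  [9:7] rd=4 = si
  [6:4] rs=6 = bp

minus cx, ax; bne $-2; cpy si, bp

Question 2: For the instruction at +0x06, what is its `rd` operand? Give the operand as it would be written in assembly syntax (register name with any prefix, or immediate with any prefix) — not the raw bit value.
[06] 80 ee → 0xee80
  opcode bits[15:10]=0x3b: push/R
  rd: (w>>7)&0x7=0x5 → di

di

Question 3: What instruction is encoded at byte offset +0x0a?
@+0a  little-endian(a0 0f) = 0x0fa0
  opcode bits[15:10]=0x3: addi/RI
  rd@[9:7]=0x7 ⇒ sp
  imm@[6:0]=0x20 ⇒ $32

addi sp, $32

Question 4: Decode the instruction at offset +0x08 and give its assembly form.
off 0x08: read 08 0e as little → 0x0e08
  top 6b → 0x3 → addi [RI]
  rd@[9:7]=0x4 ⇒ si
  imm@[6:0]=0x8 ⇒ $8

addi si, $8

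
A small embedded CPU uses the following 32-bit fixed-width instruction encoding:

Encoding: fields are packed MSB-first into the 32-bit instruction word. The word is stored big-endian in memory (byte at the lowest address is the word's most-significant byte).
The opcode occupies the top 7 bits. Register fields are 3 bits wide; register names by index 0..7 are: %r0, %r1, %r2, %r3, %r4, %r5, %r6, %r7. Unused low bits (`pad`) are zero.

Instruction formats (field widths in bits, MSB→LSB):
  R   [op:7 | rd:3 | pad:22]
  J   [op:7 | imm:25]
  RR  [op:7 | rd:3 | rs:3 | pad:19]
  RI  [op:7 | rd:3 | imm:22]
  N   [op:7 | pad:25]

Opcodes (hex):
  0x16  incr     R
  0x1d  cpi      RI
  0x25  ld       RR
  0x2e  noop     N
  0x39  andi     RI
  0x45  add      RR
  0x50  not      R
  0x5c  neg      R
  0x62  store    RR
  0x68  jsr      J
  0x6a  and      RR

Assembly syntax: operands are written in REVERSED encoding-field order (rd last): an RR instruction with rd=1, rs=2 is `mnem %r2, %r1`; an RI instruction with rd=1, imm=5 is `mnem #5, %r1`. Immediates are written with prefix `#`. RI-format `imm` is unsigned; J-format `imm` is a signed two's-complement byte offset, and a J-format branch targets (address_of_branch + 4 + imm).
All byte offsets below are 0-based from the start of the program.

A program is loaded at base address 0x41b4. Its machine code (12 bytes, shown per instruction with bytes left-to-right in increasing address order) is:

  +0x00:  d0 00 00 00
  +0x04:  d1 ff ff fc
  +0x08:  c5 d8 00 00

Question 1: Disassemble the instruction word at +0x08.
off 0x08: read c5 d8 00 00 as big → 0xc5d80000
  op=0xc5d80000>>25=0x62 ⇒ store (RR)
  [24:22] rd=7 = %r7
  [21:19] rs=3 = %r3

store %r3, %r7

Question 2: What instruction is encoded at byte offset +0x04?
off 0x04: read d1 ff ff fc as big → 0xd1fffffc
  top 7b → 0x68 → jsr [J]
  imm@[24:0]=0x1fffffc (s25→-4) ⇒ #-4

jsr #-4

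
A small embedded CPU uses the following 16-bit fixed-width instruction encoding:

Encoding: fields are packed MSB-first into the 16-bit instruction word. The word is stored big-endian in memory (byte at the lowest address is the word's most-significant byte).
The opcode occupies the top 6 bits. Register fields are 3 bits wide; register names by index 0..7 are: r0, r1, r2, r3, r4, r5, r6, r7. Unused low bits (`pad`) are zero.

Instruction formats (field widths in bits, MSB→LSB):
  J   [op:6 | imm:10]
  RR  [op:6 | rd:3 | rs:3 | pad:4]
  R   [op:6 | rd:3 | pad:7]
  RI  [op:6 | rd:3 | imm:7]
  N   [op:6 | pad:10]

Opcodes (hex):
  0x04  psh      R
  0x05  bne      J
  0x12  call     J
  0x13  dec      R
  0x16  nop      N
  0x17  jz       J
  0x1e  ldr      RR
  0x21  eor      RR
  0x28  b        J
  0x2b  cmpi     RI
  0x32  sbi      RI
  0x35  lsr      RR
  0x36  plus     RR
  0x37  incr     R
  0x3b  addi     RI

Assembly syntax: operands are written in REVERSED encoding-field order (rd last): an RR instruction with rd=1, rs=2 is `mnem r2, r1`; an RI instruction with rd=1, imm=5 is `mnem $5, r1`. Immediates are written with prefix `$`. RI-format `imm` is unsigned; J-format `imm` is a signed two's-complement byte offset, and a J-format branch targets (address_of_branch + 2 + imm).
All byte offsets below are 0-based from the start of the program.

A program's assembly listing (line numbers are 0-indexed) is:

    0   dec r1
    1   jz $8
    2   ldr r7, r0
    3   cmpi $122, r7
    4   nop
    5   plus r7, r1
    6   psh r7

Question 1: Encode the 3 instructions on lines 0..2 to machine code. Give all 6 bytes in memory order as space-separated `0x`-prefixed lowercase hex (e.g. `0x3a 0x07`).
0x4c 0x80 0x5c 0x08 0x78 0x70

L0: dec op=0x13:6|rd=1:3|pad=0:7 ⇒ 0x4c80 ⇒ big 4c 80
L1: jz op=0x17:6|imm=8:10 ⇒ 0x5c08 ⇒ big 5c 08
L2: ldr op=0x1e:6|rd=0:3|rs=7:3|pad=0:4 ⇒ 0x7870 ⇒ big 78 70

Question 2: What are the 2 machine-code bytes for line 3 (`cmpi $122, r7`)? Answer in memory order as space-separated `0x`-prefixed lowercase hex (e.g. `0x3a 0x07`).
0xaf 0xfa

L3: cmpi op=0x2b:6|rd=7:3|imm=122:7 ⇒ 0xaffa ⇒ big af fa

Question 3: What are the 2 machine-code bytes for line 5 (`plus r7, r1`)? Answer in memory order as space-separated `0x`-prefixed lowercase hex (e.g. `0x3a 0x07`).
line 5 (plus): pack op=0x36:6|rd=1:3|rs=7:3|pad=0:4 = 0xd8f0; big→ d8 f0

0xd8 0xf0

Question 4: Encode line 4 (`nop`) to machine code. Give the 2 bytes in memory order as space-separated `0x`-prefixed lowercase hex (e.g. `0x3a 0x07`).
line 4 (nop): pack op=0x16:6|pad=0:10 = 0x5800; big→ 58 00

0x58 0x00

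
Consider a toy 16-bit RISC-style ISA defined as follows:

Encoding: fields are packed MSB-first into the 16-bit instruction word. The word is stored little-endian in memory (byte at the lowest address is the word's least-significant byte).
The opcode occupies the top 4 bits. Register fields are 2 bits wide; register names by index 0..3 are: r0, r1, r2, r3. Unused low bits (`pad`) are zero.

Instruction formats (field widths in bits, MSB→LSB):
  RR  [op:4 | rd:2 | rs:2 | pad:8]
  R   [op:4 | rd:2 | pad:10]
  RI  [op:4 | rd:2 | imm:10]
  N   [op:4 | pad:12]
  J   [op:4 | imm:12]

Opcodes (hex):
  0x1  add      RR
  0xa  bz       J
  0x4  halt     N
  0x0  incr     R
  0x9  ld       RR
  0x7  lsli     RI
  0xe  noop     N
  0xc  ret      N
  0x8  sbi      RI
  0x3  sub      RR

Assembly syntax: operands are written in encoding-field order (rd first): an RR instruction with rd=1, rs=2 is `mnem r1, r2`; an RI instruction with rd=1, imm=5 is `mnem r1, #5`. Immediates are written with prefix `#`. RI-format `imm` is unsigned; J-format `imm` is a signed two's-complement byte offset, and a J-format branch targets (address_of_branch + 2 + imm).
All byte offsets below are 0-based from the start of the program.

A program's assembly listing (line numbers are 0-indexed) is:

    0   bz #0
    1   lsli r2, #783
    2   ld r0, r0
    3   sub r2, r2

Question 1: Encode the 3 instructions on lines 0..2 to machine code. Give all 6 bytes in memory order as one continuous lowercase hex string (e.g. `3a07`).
line 0 (bz): pack op=0xa:4|imm=0:12 = 0xa000; little→ 00 a0
line 1 (lsli): pack op=0x7:4|rd=2:2|imm=783:10 = 0x7b0f; little→ 0f 7b
line 2 (ld): pack op=0x9:4|rd=0:2|rs=0:2|pad=0:8 = 0x9000; little→ 00 90

00a00f7b0090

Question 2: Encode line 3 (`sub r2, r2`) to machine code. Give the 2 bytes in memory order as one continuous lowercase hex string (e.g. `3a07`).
003a

3. sub fields op=0x3:4|rd=2:2|rs=2:2|pad=0:8 → word 3a00h → 00 3a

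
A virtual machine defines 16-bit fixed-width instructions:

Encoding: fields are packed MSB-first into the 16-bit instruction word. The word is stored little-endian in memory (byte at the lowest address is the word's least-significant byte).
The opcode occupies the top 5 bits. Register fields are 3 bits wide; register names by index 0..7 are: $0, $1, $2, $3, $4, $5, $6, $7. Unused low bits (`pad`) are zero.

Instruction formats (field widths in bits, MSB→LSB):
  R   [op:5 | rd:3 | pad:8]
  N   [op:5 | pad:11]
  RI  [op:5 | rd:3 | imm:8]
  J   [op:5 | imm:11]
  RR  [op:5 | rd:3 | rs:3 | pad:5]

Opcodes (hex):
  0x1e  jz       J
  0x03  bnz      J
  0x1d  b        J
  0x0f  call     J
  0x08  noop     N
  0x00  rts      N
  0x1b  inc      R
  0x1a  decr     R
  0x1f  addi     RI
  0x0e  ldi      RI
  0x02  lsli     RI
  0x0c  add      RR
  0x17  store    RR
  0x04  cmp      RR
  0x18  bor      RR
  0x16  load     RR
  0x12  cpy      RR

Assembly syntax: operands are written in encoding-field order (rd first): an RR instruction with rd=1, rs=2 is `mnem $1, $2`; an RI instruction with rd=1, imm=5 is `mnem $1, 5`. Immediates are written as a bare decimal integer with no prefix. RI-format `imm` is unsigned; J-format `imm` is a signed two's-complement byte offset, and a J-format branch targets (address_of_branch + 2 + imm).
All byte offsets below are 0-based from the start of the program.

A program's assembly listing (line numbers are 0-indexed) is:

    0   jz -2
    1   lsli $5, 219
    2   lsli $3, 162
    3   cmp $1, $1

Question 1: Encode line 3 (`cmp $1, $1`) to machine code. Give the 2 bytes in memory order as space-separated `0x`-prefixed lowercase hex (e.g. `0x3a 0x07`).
3. cmp fields op=0x4:5|rd=1:3|rs=1:3|pad=0:5 → word 2120h → 20 21

0x20 0x21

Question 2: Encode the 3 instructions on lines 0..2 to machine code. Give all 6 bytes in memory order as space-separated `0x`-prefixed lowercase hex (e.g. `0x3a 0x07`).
line 0 (jz): pack op=0x1e:5|imm=-2:11 = 0xf7fe; little→ fe f7
line 1 (lsli): pack op=0x2:5|rd=5:3|imm=219:8 = 0x15db; little→ db 15
line 2 (lsli): pack op=0x2:5|rd=3:3|imm=162:8 = 0x13a2; little→ a2 13

0xfe 0xf7 0xdb 0x15 0xa2 0x13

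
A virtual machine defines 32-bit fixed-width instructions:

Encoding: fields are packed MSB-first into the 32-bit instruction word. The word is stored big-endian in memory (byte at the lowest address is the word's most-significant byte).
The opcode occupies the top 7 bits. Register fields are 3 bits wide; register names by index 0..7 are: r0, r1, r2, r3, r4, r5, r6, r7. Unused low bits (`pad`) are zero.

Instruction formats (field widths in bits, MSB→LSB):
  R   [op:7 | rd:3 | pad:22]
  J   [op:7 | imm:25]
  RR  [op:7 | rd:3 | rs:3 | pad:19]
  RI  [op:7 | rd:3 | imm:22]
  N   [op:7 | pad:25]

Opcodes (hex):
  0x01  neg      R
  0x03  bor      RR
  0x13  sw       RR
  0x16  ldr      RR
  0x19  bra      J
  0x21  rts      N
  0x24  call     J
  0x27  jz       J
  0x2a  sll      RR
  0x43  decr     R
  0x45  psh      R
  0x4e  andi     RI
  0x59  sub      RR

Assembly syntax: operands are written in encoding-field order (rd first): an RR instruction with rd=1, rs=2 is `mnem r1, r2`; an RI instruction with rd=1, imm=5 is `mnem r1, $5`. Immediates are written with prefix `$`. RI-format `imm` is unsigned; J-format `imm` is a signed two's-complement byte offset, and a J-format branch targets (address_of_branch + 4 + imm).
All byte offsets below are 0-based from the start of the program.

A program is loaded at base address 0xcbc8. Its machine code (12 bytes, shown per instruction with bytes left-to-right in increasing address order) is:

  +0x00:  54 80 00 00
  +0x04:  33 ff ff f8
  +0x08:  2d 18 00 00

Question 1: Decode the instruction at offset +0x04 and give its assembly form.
off 0x04: read 33 ff ff f8 as big → 0x33fffff8
  op=0x33fffff8>>25=0x19 ⇒ bra (J)
  imm: (w>>0)&0x1ffffff=0x1fffff8 (s25→-8) → $-8

bra $-8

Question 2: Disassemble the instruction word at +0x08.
[08] 2d 18 00 00 → 0x2d180000
  top 7b → 0x16 → ldr [RR]
  rd@[24:22]=0x4 ⇒ r4
  rs@[21:19]=0x3 ⇒ r3

ldr r4, r3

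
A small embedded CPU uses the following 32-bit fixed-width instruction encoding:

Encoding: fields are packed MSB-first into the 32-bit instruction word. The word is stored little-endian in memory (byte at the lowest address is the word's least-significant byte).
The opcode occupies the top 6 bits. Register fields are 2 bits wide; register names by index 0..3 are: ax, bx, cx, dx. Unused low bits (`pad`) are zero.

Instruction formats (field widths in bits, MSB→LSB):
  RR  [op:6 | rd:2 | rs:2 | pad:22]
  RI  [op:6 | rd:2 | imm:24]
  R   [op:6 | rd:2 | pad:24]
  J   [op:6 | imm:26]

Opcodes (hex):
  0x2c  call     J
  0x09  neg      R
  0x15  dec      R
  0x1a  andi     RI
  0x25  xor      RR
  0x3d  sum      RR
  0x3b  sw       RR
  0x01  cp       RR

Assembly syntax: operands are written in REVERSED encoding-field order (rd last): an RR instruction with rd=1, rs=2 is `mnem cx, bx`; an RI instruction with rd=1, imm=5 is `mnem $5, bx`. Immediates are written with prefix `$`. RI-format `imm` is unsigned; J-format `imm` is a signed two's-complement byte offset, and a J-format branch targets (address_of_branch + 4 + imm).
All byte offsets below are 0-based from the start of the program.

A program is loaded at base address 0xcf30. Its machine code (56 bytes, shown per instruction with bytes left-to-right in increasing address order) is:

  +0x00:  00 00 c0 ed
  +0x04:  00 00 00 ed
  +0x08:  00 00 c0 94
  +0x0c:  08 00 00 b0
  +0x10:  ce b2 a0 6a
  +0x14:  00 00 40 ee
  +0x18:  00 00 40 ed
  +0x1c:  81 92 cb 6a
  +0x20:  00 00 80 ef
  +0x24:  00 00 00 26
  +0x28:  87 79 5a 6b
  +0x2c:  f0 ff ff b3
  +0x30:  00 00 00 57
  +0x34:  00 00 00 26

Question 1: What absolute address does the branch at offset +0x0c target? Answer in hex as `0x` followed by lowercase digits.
@+0c  little-endian(08 00 00 b0) = 0xb0000008
  opcode bits[31:26]=0x2c: call/J
  [25:0] imm=8 = $8
  target = base 0xcf30 + off 0x0c + 4 + imm 8 = 0xcf48

0xcf48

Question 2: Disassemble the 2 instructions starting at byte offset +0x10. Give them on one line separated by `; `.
andi $10531534, cx; sw bx, cx

+0x10: ce b2 a0 6a ⇒ word 0x6aa0b2ce (little)
  top 6b → 0x1a → andi [RI]
  rd@[25:24]=0x2 ⇒ cx
  imm@[23:0]=0xa0b2ce ⇒ $10531534
+0x14: 00 00 40 ee ⇒ word 0xee400000 (little)
  top 6b → 0x3b → sw [RR]
  rd@[25:24]=0x2 ⇒ cx
  rs@[23:22]=0x1 ⇒ bx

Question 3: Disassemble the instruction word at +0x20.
+0x20: 00 00 80 ef ⇒ word 0xef800000 (little)
  top 6b → 0x3b → sw [RR]
  rd: (w>>24)&0x3=0x3 → dx
  rs: (w>>22)&0x3=0x2 → cx

sw cx, dx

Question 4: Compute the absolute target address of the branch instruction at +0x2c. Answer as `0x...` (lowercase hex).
0xcf50

+0x2c: f0 ff ff b3 ⇒ word 0xb3fffff0 (little)
  top 6b → 0x2c → call [J]
  imm@[25:0]=0x3fffff0 (s26→-16) ⇒ $-16
  target = base 0xcf30 + off 0x2c + 4 + imm -16 = 0xcf50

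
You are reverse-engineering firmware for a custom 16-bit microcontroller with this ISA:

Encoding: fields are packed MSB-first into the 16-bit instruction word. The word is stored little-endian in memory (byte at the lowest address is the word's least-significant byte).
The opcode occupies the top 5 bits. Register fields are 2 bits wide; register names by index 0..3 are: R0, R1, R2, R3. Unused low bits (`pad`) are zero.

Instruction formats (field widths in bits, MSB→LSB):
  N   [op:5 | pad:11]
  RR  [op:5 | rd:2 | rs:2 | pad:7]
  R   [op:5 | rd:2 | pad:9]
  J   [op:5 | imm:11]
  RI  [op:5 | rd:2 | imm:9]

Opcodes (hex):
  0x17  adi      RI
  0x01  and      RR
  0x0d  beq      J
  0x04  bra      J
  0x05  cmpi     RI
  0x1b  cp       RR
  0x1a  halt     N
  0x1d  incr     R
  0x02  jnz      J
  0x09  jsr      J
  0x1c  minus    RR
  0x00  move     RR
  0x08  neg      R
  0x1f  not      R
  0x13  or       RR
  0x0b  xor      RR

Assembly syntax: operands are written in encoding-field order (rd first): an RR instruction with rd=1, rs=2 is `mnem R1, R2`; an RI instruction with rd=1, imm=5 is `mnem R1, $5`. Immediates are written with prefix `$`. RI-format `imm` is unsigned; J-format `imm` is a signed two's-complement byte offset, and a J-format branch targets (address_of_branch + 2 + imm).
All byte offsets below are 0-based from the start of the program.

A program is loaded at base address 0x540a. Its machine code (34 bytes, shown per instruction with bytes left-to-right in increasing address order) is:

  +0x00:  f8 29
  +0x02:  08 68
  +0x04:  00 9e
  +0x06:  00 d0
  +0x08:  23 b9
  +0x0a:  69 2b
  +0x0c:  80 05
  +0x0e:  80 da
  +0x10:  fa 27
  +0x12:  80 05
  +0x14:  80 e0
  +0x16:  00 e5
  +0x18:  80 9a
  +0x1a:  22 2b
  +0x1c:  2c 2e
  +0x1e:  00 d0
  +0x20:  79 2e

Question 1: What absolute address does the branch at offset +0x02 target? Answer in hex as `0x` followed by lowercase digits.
0x5416

[02] 08 68 → 0x6808
  top 5b → 0xd → beq [J]
  imm@[10:0]=0x8 ⇒ $8
  target = base 0x540a + off 0x02 + 2 + imm 8 = 0x5416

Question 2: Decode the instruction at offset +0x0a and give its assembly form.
[0a] 69 2b → 0x2b69
  top 5b → 0x5 → cmpi [RI]
  rd: (w>>9)&0x3=0x1 → R1
  imm: (w>>0)&0x1ff=0x169 → $361

cmpi R1, $361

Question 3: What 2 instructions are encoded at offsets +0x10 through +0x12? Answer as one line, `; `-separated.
bra $-6; move R2, R3

@+10  little-endian(fa 27) = 0x27fa
  op=0x27fa>>11=0x4 ⇒ bra (J)
  [10:0] imm=2042 (s11→-6) = $-6
@+12  little-endian(80 05) = 0x0580
  op=0x0580>>11=0x0 ⇒ move (RR)
  [10:9] rd=2 = R2
  [8:7] rs=3 = R3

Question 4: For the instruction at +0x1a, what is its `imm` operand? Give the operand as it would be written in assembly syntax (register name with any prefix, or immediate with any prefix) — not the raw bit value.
off 0x1a: read 22 2b as little → 0x2b22
  top 5b → 0x5 → cmpi [RI]
  [10:9] rd=1 = R1
  [8:0] imm=290 = $290

$290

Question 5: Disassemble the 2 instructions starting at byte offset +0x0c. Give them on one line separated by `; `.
move R2, R3; cp R1, R1

off 0x0c: read 80 05 as little → 0x0580
  opcode bits[15:11]=0x0: move/RR
  [10:9] rd=2 = R2
  [8:7] rs=3 = R3
off 0x0e: read 80 da as little → 0xda80
  opcode bits[15:11]=0x1b: cp/RR
  [10:9] rd=1 = R1
  [8:7] rs=1 = R1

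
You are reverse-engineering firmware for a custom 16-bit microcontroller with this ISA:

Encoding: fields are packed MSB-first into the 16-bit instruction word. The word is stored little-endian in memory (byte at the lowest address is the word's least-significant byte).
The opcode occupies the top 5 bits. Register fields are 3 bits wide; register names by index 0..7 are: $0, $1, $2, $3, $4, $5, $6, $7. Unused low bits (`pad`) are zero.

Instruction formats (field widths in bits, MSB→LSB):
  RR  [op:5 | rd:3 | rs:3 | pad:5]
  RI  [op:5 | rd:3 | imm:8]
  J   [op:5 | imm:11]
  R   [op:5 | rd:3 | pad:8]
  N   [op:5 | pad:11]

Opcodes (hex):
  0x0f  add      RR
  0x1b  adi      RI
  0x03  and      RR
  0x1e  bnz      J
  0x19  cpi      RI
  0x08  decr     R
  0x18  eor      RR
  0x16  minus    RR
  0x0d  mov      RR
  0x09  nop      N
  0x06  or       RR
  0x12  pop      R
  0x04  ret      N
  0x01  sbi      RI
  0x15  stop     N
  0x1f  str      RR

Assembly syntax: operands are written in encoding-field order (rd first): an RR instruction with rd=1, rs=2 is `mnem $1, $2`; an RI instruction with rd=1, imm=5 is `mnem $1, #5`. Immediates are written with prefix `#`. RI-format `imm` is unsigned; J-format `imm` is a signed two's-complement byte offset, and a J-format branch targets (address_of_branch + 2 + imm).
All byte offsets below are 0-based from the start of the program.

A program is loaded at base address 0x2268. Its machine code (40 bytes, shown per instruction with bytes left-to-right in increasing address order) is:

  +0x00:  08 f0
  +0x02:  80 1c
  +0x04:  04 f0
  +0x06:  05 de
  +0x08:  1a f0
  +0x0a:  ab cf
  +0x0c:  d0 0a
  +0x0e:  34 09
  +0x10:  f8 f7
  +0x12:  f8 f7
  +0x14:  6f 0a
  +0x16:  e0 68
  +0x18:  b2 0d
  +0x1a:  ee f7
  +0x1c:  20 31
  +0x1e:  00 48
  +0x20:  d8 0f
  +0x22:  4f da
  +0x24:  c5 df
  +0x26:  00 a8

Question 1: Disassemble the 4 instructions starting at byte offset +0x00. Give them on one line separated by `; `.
@+00  little-endian(08 f0) = 0xf008
  op=0xf008>>11=0x1e ⇒ bnz (J)
  imm: (w>>0)&0x7ff=0x8 → #8
@+02  little-endian(80 1c) = 0x1c80
  op=0x1c80>>11=0x3 ⇒ and (RR)
  rd: (w>>8)&0x7=0x4 → $4
  rs: (w>>5)&0x7=0x4 → $4
@+04  little-endian(04 f0) = 0xf004
  op=0xf004>>11=0x1e ⇒ bnz (J)
  imm: (w>>0)&0x7ff=0x4 → #4
@+06  little-endian(05 de) = 0xde05
  op=0xde05>>11=0x1b ⇒ adi (RI)
  rd: (w>>8)&0x7=0x6 → $6
  imm: (w>>0)&0xff=0x5 → #5

bnz #8; and $4, $4; bnz #4; adi $6, #5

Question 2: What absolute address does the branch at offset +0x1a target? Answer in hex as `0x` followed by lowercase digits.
+0x1a: ee f7 ⇒ word 0xf7ee (little)
  opcode bits[15:11]=0x1e: bnz/J
  [10:0] imm=2030 (s11→-18) = #-18
  target = base 0x2268 + off 0x1a + 2 + imm -18 = 0x2272

0x2272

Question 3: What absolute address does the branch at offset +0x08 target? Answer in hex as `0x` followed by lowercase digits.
0x228c

@+08  little-endian(1a f0) = 0xf01a
  opcode bits[15:11]=0x1e: bnz/J
  [10:0] imm=26 = #26
  target = base 0x2268 + off 0x08 + 2 + imm 26 = 0x228c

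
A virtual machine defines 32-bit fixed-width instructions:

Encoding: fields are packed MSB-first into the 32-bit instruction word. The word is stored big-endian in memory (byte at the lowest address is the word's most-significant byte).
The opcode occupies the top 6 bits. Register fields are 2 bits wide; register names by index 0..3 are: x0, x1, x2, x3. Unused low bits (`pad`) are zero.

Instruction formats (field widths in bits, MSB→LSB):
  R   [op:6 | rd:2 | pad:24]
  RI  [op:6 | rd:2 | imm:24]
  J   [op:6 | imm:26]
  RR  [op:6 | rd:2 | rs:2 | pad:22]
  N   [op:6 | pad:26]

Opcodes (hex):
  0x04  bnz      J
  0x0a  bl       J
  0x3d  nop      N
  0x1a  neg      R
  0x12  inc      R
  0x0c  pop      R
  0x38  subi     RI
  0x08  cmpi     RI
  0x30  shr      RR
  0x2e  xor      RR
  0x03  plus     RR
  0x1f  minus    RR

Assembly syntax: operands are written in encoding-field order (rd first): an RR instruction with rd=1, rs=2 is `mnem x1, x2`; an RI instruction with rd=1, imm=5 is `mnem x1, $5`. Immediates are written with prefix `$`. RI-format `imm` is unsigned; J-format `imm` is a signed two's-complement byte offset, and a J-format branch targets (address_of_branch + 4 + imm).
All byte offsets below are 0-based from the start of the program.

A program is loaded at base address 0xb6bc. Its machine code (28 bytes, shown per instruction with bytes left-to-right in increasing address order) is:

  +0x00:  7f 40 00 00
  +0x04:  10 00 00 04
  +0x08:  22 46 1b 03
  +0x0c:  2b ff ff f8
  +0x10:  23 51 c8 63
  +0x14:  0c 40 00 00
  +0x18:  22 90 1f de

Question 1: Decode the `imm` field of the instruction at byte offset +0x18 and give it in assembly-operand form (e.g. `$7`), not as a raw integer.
off 0x18: read 22 90 1f de as big → 0x22901fde
  opcode bits[31:26]=0x8: cmpi/RI
  [25:24] rd=2 = x2
  [23:0] imm=9445342 = $9445342

$9445342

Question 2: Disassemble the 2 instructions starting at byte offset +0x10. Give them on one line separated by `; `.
[10] 23 51 c8 63 → 0x2351c863
  top 6b → 0x8 → cmpi [RI]
  rd@[25:24]=0x3 ⇒ x3
  imm@[23:0]=0x51c863 ⇒ $5359715
[14] 0c 40 00 00 → 0x0c400000
  top 6b → 0x3 → plus [RR]
  rd@[25:24]=0x0 ⇒ x0
  rs@[23:22]=0x1 ⇒ x1

cmpi x3, $5359715; plus x0, x1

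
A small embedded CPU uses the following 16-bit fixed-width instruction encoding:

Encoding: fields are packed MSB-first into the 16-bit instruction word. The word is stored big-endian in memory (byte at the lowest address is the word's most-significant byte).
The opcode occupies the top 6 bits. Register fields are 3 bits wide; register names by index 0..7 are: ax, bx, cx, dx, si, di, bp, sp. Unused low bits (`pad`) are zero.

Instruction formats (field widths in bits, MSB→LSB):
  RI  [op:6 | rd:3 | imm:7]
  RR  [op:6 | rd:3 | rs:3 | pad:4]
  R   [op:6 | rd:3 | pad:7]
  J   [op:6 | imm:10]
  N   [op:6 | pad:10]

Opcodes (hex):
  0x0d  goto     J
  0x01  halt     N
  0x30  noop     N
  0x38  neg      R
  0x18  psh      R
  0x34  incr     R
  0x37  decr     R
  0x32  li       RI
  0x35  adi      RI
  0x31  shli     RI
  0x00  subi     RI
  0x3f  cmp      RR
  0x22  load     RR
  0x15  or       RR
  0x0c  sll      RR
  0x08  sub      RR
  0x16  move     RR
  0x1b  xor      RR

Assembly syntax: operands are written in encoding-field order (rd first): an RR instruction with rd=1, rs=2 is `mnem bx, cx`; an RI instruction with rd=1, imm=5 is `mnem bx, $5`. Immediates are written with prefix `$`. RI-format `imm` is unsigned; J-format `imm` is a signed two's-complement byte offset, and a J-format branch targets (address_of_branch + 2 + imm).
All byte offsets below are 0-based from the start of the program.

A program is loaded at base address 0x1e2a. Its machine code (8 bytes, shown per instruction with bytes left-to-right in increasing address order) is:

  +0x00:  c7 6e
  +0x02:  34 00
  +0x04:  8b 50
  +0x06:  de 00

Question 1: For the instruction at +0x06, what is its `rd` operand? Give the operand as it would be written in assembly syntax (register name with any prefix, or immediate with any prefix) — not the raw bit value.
@+06  big-endian(de 00) = 0xde00
  op=0xde00>>10=0x37 ⇒ decr (R)
  [9:7] rd=4 = si

si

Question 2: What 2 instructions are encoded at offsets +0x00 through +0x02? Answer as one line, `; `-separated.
[00] c7 6e → 0xc76e
  top 6b → 0x31 → shli [RI]
  rd@[9:7]=0x6 ⇒ bp
  imm@[6:0]=0x6e ⇒ $110
[02] 34 00 → 0x3400
  top 6b → 0xd → goto [J]
  imm@[9:0]=0x0 ⇒ $0

shli bp, $110; goto $0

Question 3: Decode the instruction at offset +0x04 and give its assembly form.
load bp, di

@+04  big-endian(8b 50) = 0x8b50
  top 6b → 0x22 → load [RR]
  [9:7] rd=6 = bp
  [6:4] rs=5 = di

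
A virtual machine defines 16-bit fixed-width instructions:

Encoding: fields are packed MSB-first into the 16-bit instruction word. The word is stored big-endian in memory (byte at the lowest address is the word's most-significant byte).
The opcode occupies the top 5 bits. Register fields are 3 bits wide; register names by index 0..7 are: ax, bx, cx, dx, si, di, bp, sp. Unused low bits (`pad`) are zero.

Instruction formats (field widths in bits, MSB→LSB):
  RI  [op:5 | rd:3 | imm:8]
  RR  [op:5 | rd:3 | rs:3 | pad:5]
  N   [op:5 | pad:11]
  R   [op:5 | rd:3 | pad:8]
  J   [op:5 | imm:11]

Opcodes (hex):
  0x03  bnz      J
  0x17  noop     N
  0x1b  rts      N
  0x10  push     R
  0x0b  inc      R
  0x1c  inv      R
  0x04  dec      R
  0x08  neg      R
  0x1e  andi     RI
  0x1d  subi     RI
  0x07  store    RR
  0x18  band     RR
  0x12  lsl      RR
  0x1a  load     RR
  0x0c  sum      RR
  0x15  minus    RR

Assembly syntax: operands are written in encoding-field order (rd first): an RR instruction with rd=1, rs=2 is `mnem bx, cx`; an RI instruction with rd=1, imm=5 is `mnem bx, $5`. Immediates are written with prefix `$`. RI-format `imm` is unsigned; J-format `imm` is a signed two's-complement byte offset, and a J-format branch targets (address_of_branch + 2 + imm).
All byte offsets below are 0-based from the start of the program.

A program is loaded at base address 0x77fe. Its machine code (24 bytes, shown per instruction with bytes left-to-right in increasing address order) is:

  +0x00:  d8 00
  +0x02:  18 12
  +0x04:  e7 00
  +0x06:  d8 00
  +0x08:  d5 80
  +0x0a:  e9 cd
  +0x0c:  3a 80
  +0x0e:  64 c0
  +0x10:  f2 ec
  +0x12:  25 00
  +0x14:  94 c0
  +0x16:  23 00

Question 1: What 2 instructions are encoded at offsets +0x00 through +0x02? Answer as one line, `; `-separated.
[00] d8 00 → 0xd800
  top 5b → 0x1b → rts [N]
[02] 18 12 → 0x1812
  top 5b → 0x3 → bnz [J]
  imm@[10:0]=0x12 ⇒ $18

rts; bnz $18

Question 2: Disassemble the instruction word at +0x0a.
subi bx, $205

[0a] e9 cd → 0xe9cd
  top 5b → 0x1d → subi [RI]
  rd: (w>>8)&0x7=0x1 → bx
  imm: (w>>0)&0xff=0xcd → $205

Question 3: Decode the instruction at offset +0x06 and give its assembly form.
rts

[06] d8 00 → 0xd800
  opcode bits[15:11]=0x1b: rts/N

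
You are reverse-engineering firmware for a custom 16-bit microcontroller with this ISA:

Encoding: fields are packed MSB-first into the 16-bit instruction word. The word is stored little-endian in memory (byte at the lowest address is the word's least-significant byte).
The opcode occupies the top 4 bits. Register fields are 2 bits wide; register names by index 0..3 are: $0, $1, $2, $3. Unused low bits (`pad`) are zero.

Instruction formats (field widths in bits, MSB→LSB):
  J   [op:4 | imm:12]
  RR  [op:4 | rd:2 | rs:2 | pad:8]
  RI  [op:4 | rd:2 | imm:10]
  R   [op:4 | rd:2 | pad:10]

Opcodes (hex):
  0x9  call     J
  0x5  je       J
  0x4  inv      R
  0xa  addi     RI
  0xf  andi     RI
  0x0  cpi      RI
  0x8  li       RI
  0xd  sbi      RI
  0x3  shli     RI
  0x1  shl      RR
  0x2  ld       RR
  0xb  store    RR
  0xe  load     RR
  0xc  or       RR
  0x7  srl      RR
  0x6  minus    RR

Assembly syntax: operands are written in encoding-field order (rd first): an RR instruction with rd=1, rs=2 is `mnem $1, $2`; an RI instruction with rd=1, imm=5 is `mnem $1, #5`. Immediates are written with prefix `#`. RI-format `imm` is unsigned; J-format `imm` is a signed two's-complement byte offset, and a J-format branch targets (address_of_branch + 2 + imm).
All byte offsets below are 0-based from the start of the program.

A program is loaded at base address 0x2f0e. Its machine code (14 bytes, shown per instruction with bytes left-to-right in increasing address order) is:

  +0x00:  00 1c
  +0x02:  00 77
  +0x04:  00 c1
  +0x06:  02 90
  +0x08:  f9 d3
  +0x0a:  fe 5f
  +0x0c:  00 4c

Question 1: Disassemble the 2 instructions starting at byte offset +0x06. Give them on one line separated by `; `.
call #2; sbi $0, #1017

+0x06: 02 90 ⇒ word 0x9002 (little)
  opcode bits[15:12]=0x9: call/J
  imm@[11:0]=0x2 ⇒ #2
+0x08: f9 d3 ⇒ word 0xd3f9 (little)
  opcode bits[15:12]=0xd: sbi/RI
  rd@[11:10]=0x0 ⇒ $0
  imm@[9:0]=0x3f9 ⇒ #1017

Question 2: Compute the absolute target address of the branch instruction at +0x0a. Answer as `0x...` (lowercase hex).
0x2f18

[0a] fe 5f → 0x5ffe
  opcode bits[15:12]=0x5: je/J
  imm: (w>>0)&0xfff=0xffe (s12→-2) → #-2
  target = base 0x2f0e + off 0x0a + 2 + imm -2 = 0x2f18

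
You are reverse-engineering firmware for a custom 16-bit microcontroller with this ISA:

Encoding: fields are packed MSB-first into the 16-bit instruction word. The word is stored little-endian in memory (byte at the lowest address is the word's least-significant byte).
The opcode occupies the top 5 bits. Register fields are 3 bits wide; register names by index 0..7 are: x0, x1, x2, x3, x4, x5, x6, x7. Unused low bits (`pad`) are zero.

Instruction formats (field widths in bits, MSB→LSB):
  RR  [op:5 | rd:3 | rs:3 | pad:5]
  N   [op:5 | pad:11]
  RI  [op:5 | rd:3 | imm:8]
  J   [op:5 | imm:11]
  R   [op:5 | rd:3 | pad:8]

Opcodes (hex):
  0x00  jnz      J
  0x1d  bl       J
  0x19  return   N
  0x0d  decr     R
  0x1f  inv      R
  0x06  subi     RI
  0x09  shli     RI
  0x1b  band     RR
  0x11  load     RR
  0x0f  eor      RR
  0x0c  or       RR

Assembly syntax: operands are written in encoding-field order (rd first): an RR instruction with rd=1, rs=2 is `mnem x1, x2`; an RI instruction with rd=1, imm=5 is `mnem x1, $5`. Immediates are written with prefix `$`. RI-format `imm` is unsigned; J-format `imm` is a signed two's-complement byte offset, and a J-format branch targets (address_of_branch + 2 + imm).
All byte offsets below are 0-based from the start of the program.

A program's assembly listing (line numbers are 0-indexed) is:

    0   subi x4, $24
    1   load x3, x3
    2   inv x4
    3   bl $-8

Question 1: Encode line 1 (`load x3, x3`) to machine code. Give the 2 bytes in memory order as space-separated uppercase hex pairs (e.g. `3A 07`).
60 8B

line 1 (load): pack op=0x11:5|rd=3:3|rs=3:3|pad=0:5 = 0x8b60; little→ 60 8b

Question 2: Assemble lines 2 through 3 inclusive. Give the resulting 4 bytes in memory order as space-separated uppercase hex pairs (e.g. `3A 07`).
2. inv fields op=0x1f:5|rd=4:3|pad=0:8 → word fc00h → 00 fc
3. bl fields op=0x1d:5|imm=-8:11 → word eff8h → f8 ef

00 FC F8 EF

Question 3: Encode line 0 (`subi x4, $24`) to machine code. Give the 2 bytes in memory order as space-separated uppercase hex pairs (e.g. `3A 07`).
0. subi fields op=0x6:5|rd=4:3|imm=24:8 → word 3418h → 18 34

18 34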